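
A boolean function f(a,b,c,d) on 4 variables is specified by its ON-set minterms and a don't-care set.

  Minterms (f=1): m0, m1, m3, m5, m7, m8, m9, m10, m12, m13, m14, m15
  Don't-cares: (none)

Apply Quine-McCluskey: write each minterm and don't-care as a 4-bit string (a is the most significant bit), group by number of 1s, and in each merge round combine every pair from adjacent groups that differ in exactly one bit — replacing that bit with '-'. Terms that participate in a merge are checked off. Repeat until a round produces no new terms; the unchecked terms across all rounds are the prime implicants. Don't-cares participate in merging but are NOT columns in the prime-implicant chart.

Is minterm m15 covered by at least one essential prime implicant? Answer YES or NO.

NO

[col 0] 0000*, 0001*, 0011*, 0101*, 0111*, 1000*, 1001*, 1010*, 1100*, 1101*, 1110*, 1111*
[col 1] -000*, -001*, -101*, -111*, 0-01*, 0-11*, 00-1*, 000-*, 01-1*, 1-00*, 1-01*, 1-10*, 10-0*, 100-*, 11-0*, 11-1*, 110-*, 111-*
[col 2] --01, -00-, -1-1, 0--1, 1--0, 1-0-, 11--
Prime implicants: --01, -00-, -1-1, 0--1, 1--0, 1-0-, 11--
PI chart (minterm → PIs covering it):
  0 | -00-  (sole → essential)
  1 | --01,-00-,0--1
  3 | 0--1  (sole → essential)
  5 | --01,-1-1,0--1
  7 | -1-1,0--1
  8 | -00-,1--0,1-0-
  9 | --01,-00-,1-0-
  10 | 1--0  (sole → essential)
  12 | 1--0,1-0-,11--
  13 | --01,-1-1,1-0-,11--
  14 | 1--0,11--
  15 | -1-1,11--
Essential prime implicants: -00-, 0--1, 1--0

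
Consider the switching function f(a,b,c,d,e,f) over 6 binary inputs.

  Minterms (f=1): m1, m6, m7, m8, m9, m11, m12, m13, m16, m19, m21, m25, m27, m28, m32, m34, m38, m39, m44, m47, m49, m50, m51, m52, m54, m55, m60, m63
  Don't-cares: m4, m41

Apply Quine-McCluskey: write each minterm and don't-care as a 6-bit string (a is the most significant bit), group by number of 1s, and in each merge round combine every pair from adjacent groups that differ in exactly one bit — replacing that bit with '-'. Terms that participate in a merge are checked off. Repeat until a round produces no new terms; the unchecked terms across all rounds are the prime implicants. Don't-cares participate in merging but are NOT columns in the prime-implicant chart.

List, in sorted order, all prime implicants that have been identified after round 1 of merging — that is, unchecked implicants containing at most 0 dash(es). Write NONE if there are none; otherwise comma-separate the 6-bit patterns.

[col 0] 000001*, 000100*, 000110*, 000111*, 001000*, 001001*, 001011*, 001100*, 001101*, 010000, 010011*, 010101, 011001*, 011011*, 011100*, 100000*, 100010*, 100110*, 100111*, 101001*, 101100*, 101111*, 110001*, 110010*, 110011*, 110100*, 110110*, 110111*, 111100*, 111111*
[col 1] -00110*, -00111*, -01001, -01100*, -10011, -11100*, 0-1001*, 0-1011*, 0-1100*, 00-001, 00-100, 0001-0, 00011-*, 001-00*, 001-01*, 0010-1*, 00100-*, 00110-*, 01-011, 0110-1*, 1-0010*, 1-0110*, 1-0111*, 1-1100*, 1-1111*, 10-111*, 100-10*, 1000-0, 10011-*, 11-100, 11-111*, 110-10*, 110-11*, 1100-1, 11001-*, 1101-0, 11011-*
[col 2] --1100, -0011-, 0-10-1, 001-0-, 1--111, 1-0-10, 1-011-, 110-1-
Prime implicants: --1100, -0011-, -01001, -10011, 0-10-1, 00-001, 00-100, 0001-0, 001-0-, 01-011, 010000, 010101, 1--111, 1-0-10, 1-011-, 1000-0, 11-100, 110-1-, 1100-1, 1101-0

010000, 010101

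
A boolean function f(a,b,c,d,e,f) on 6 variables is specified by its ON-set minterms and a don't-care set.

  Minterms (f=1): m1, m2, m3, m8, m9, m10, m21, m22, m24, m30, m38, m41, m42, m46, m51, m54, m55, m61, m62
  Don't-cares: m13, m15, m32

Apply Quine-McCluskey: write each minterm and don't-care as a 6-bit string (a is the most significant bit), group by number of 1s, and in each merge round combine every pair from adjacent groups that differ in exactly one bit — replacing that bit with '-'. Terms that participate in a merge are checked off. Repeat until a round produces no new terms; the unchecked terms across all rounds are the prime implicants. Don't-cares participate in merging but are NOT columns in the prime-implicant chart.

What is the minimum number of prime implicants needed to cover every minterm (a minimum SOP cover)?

[col 0] 000001*, 000010*, 000011*, 001000*, 001001*, 001010*, 001101*, 001111*, 010101, 010110*, 011000*, 011110*, 100000, 100110*, 101001*, 101010*, 101110*, 110011*, 110110*, 110111*, 111101, 111110*
[col 1] -01001, -01010, -10110*, -11110*, 0-1000, 00-001, 00-010, 0000-1, 00001-, 001-01, 0010-0, 00100-, 0011-1, 01-110*, 1-0110*, 1-1110*, 10-110*, 101-10, 11-110*, 110-11, 11011-
[col 2] -1-110, 1--110
Prime implicants: -01001, -01010, -1-110, 0-1000, 00-001, 00-010, 0000-1, 00001-, 001-01, 0010-0, 00100-, 0011-1, 010101, 1--110, 100000, 101-10, 110-11, 11011-, 111101
PI chart (minterm → PIs covering it):
  1 | 00-001,0000-1
  2 | 00-010,00001-
  3 | 0000-1,00001-
  8 | 0-1000,0010-0,00100-
  9 | -01001,00-001,001-01,00100-
  10 | -01010,00-010,0010-0
  21 | 010101  (sole → essential)
  22 | -1-110  (sole → essential)
  24 | 0-1000  (sole → essential)
  30 | -1-110  (sole → essential)
  38 | 1--110  (sole → essential)
  41 | -01001  (sole → essential)
  42 | -01010,101-10
  46 | 1--110,101-10
  51 | 110-11  (sole → essential)
  54 | -1-110,1--110,11011-
  55 | 110-11,11011-
  61 | 111101  (sole → essential)
  62 | -1-110,1--110
Essential prime implicants: -01001, -1-110, 0-1000, 010101, 1--110, 110-11, 111101
Petrick residual → -01010, 00-001, 00001-
Minimum SOP uses 10 PIs: b'cd'e'f + b'cd'ef' + bdef' + a'cd'e'f' + a'b'd'e'f + a'b'c'd'e + a'bc'de'f + adef' + abc'ef + abcde'f

10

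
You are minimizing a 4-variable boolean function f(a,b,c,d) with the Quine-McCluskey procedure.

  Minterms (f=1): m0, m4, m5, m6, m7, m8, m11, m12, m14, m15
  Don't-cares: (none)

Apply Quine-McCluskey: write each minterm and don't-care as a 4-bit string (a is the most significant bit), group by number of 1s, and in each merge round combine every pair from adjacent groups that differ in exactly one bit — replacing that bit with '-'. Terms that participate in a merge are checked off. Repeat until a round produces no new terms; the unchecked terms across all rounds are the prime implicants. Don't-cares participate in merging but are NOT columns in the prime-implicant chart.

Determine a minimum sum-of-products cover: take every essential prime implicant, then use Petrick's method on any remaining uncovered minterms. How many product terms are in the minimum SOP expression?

4

[col 0] 0000*, 0100*, 0101*, 0110*, 0111*, 1000*, 1011*, 1100*, 1110*, 1111*
[col 1] -000*, -100*, -110*, -111*, 0-00*, 01-0*, 01-1*, 010-*, 011-*, 1-00*, 1-11, 11-0*, 111-*
[col 2] --00, -1-0, -11-, 01--
Prime implicants: --00, -1-0, -11-, 01--, 1-11
PI chart (minterm → PIs covering it):
  0 | --00  (sole → essential)
  4 | --00,-1-0,01--
  5 | 01--  (sole → essential)
  6 | -1-0,-11-,01--
  7 | -11-,01--
  8 | --00  (sole → essential)
  11 | 1-11  (sole → essential)
  12 | --00,-1-0
  14 | -1-0,-11-
  15 | -11-,1-11
Essential prime implicants: --00, 01--, 1-11
Petrick residual → -1-0
Minimum SOP uses 4 PIs: c'd' + bd' + a'b + acd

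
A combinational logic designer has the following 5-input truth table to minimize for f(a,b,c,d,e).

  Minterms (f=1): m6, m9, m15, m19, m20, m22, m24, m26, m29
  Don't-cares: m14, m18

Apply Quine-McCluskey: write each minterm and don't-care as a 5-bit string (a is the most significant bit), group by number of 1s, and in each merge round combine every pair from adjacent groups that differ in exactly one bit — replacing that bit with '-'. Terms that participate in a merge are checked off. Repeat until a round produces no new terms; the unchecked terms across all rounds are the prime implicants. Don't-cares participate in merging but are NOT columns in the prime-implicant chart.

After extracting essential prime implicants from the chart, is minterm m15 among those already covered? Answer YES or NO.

size-2^0 implicants → 00110(✓)  01001  01110(✓)  01111(✓)  10010(✓)  10011(✓)  10100(✓)  10110(✓)  11000(✓)  11010(✓)  11101
size-2^1 implicants → -0110  0-110  0111-  1-010  10-10  1001-  101-0  110-0
Unchecked terms (primes): -0110, 0-110, 01001, 0111-, 1-010, 10-10, 1001-, 101-0, 110-0, 11101
Minterm coverage:
  m6 ⊆ -0110,0-110
  m9 ⊆ 01001 [E]
  m15 ⊆ 0111- [E]
  m19 ⊆ 1001- [E]
  m20 ⊆ 101-0 [E]
  m22 ⊆ -0110,10-10,101-0
  m24 ⊆ 110-0 [E]
  m26 ⊆ 1-010,110-0
  m29 ⊆ 11101 [E]
E = {01001, 0111-, 1001-, 101-0, 110-0, 11101}

YES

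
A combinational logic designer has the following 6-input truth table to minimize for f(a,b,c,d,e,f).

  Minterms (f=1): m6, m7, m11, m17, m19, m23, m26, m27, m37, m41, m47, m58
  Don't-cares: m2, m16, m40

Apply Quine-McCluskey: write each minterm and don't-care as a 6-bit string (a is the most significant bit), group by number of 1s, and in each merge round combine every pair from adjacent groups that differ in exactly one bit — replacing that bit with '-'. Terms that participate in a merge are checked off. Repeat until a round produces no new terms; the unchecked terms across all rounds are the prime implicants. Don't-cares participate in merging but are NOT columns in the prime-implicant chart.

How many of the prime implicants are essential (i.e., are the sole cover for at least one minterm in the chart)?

5

Round 0: 000010✓ 000110✓ 000111✓ 001011✓ 010000✓ 010001✓ 010011✓ 010111✓ 011010✓ 011011✓ 100101 101000✓ 101001✓ 101111 111010✓
Round 1: -11010 0-0111 0-1011 000-10 00011- 01-011 010-11 0100-1 01000- 01101- 10100-
PIs = {-11010, 0-0111, 0-1011, 000-10, 00011-, 01-011, 010-11, 0100-1, 01000-, 01101-, 100101, 10100-, 101111}
Coverage chart:
  m6: 000-10,00011-
  m7: 0-0111,00011-
  m11: 0-1011 ←essential
  m17: 0100-1,01000-
  m19: 01-011,010-11,0100-1
  m23: 0-0111,010-11
  m26: -11010,01101-
  m27: 0-1011,01-011,01101-
  m37: 100101 ←essential
  m41: 10100- ←essential
  m47: 101111 ←essential
  m58: -11010 ←essential
Essential: -11010, 0-1011, 100101, 10100-, 101111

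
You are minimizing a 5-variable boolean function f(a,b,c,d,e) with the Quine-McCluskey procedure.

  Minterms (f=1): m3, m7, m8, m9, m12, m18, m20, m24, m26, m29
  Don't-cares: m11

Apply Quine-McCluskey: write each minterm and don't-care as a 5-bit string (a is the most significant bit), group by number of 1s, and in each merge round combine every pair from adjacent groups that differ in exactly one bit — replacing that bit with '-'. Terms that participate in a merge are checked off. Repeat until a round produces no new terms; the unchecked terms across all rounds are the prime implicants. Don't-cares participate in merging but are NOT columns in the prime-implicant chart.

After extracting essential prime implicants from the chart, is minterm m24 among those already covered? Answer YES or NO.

Round 0: 00011✓ 00111✓ 01000✓ 01001✓ 01011✓ 01100✓ 10010✓ 10100 11000✓ 11010✓ 11101
Round 1: -1000 0-011 00-11 01-00 010-1 0100- 1-010 110-0
PIs = {-1000, 0-011, 00-11, 01-00, 010-1, 0100-, 1-010, 10100, 110-0, 11101}
Coverage chart:
  m3: 0-011,00-11
  m7: 00-11 ←essential
  m8: -1000,01-00,0100-
  m9: 010-1,0100-
  m12: 01-00 ←essential
  m18: 1-010 ←essential
  m20: 10100 ←essential
  m24: -1000,110-0
  m26: 1-010,110-0
  m29: 11101 ←essential
Essential: 00-11, 01-00, 1-010, 10100, 11101

NO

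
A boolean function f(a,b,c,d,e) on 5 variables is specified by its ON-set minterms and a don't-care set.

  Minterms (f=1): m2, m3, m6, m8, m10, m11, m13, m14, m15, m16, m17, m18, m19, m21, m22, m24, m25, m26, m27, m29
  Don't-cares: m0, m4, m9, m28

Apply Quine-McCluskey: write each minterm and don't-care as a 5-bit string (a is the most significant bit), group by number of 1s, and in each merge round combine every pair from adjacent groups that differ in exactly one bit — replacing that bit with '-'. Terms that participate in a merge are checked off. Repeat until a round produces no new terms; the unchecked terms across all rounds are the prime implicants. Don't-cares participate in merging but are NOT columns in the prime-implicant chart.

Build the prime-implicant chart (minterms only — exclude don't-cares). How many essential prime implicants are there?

3

Round 0: 00000✓ 00010✓ 00011✓ 00100✓ 00110✓ 01000✓ 01001✓ 01010✓ 01011✓ 01101✓ 01110✓ 01111✓ 10000✓ 10001✓ 10010✓ 10011✓ 10101✓ 10110✓ 11000✓ 11001✓ 11010✓ 11011✓ 11100✓ 11101✓
Round 1: -0000✓ -0010✓ -0011✓ -0110✓ -1000✓ -1001✓ -1010✓ -1011✓ -1101✓ 0-000✓ 0-010✓ 0-011✓ 0-110✓ 00-00✓ 00-10✓ 000-0✓ 0001-✓ 001-0✓ 01-01✓ 01-10✓ 01-11✓ 010-0✓ 010-1✓ 0100-✓ 0101-✓ 011-1✓ 0111-✓ 1-000✓ 1-001✓ 1-010✓ 1-011✓ 1-101✓ 10-01✓ 10-10✓ 100-0✓ 100-1✓ 1000-✓ 1001-✓ 11-00✓ 11-01✓ 110-0✓ 110-1✓ 1100-✓ 1101-✓ 1110-✓
Round 2: --000✓ --010✓ --011✓ -0-10 -00-0✓ -001-✓ -1-01 -10-0✓ -10-1✓ -100-✓ -101-✓ 0--10 0-0-0✓ 0-01-✓ 00--0 01--1 01-1- 010--✓ 1--01 1-0-0✓ 1-0-1✓ 1-00-✓ 1-01-✓ 100--✓ 11-0- 110--✓
Round 3: --0-0 --01- -10-- 1-0--
PIs = {--0-0, --01-, -0-10, -1-01, -10--, 0--10, 00--0, 01--1, 01-1-, 1--01, 1-0--, 11-0-}
Coverage chart:
  m2: --0-0,--01-,-0-10,0--10,00--0
  m3: --01- ←essential
  m6: -0-10,0--10,00--0
  m8: --0-0,-10--
  m10: --0-0,--01-,-10--,0--10,01-1-
  m11: --01-,-10--,01--1,01-1-
  m13: -1-01,01--1
  m14: 0--10,01-1-
  m15: 01--1,01-1-
  m16: --0-0,1-0--
  m17: 1--01,1-0--
  m18: --0-0,--01-,-0-10,1-0--
  m19: --01-,1-0--
  m21: 1--01 ←essential
  m22: -0-10 ←essential
  m24: --0-0,-10--,1-0--,11-0-
  m25: -1-01,-10--,1--01,1-0--,11-0-
  m26: --0-0,--01-,-10--,1-0--
  m27: --01-,-10--,1-0--
  m29: -1-01,1--01,11-0-
Essential: --01-, -0-10, 1--01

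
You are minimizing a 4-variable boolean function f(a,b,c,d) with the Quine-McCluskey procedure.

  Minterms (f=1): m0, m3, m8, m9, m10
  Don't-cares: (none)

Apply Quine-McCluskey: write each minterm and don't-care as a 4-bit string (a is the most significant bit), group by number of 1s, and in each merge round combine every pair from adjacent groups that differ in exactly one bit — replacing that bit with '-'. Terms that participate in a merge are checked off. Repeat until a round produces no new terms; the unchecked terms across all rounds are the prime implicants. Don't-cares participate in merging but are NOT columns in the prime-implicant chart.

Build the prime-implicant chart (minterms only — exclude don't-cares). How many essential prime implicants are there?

4

[col 0] 0000*, 0011, 1000*, 1001*, 1010*
[col 1] -000, 10-0, 100-
Prime implicants: -000, 0011, 10-0, 100-
PI chart (minterm → PIs covering it):
  0 | -000  (sole → essential)
  3 | 0011  (sole → essential)
  8 | -000,10-0,100-
  9 | 100-  (sole → essential)
  10 | 10-0  (sole → essential)
Essential prime implicants: -000, 0011, 10-0, 100-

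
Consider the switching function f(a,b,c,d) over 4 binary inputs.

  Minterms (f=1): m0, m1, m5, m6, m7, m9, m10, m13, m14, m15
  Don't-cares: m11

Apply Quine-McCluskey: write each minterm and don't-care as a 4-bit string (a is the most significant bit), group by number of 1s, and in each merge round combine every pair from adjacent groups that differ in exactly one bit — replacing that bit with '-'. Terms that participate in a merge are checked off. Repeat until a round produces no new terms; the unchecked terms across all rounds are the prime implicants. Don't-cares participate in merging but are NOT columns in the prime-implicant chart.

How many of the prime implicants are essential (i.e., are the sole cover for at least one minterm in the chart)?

3

[col 0] 0000*, 0001*, 0101*, 0110*, 0111*, 1001*, 1010*, 1011*, 1101*, 1110*, 1111*
[col 1] -001*, -101*, -110*, -111*, 0-01*, 000-, 01-1*, 011-*, 1-01*, 1-10*, 1-11*, 10-1*, 101-*, 11-1*, 111-*
[col 2] --01, -1-1, -11-, 1--1, 1-1-
Prime implicants: --01, -1-1, -11-, 000-, 1--1, 1-1-
PI chart (minterm → PIs covering it):
  0 | 000-  (sole → essential)
  1 | --01,000-
  5 | --01,-1-1
  6 | -11-  (sole → essential)
  7 | -1-1,-11-
  9 | --01,1--1
  10 | 1-1-  (sole → essential)
  13 | --01,-1-1,1--1
  14 | -11-,1-1-
  15 | -1-1,-11-,1--1,1-1-
Essential prime implicants: -11-, 000-, 1-1-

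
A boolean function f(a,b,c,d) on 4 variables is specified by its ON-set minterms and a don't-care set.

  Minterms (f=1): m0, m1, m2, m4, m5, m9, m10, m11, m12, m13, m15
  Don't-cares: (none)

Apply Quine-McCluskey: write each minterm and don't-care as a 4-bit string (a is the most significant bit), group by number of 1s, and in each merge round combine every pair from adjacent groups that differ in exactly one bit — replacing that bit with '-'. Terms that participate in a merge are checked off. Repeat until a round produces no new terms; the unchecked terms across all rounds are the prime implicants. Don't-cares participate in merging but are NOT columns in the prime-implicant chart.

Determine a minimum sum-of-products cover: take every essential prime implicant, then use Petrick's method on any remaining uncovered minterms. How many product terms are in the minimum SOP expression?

4

size-2^0 implicants → 0000(✓)  0001(✓)  0010(✓)  0100(✓)  0101(✓)  1001(✓)  1010(✓)  1011(✓)  1100(✓)  1101(✓)  1111(✓)
size-2^1 implicants → -001(✓)  -010  -100(✓)  -101(✓)  0-00(✓)  0-01(✓)  00-0  000-(✓)  010-(✓)  1-01(✓)  1-11(✓)  10-1(✓)  101-  11-1(✓)  110-(✓)
size-2^2 implicants → --01  -10-  0-0-  1--1
Unchecked terms (primes): --01, -010, -10-, 0-0-, 00-0, 1--1, 101-
Minterm coverage:
  m0 ⊆ 0-0-,00-0
  m1 ⊆ --01,0-0-
  m2 ⊆ -010,00-0
  m4 ⊆ -10-,0-0-
  m5 ⊆ --01,-10-,0-0-
  m9 ⊆ --01,1--1
  m10 ⊆ -010,101-
  m11 ⊆ 1--1,101-
  m12 ⊆ -10- [E]
  m13 ⊆ --01,-10-,1--1
  m15 ⊆ 1--1 [E]
E = {-10-, 1--1}
Petrick residual → -010, 0-0-
Cover = b'cd' + bc' + a'c' + ad  |cover|=4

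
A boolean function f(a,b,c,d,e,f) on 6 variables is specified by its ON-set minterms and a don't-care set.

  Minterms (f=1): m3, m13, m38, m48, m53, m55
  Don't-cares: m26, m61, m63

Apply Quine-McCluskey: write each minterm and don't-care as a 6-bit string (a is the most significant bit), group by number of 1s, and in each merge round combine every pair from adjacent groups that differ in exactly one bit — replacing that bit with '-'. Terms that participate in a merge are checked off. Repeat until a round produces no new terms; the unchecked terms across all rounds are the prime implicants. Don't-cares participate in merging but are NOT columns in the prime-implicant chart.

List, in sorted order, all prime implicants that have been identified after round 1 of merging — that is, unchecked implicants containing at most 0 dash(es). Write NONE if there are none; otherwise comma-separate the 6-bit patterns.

000011, 001101, 011010, 100110, 110000

size-2^0 implicants → 000011  001101  011010  100110  110000  110101(✓)  110111(✓)  111101(✓)  111111(✓)
size-2^1 implicants → 11-101(✓)  11-111(✓)  1101-1(✓)  1111-1(✓)
size-2^2 implicants → 11-1-1
Unchecked terms (primes): 000011, 001101, 011010, 100110, 11-1-1, 110000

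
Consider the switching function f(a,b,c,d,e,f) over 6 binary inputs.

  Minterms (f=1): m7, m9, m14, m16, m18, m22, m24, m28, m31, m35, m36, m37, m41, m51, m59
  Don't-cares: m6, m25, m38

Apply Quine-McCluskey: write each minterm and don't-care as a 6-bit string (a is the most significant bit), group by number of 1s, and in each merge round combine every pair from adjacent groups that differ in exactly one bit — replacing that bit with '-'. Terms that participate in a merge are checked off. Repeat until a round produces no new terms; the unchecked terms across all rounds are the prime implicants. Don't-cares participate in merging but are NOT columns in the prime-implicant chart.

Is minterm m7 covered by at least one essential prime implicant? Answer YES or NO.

YES

Round 0: 000110✓ 000111✓ 001001✓ 001110✓ 010000✓ 010010✓ 010110✓ 011000✓ 011001✓ 011100✓ 011111 100011✓ 100100✓ 100101✓ 100110✓ 101001✓ 110011✓ 111011✓
Round 1: -00110 -01001 0-0110 0-1001 00-110 00011- 01-000 010-10 0100-0 011-00 01100- 1-0011 1001-0 10010- 11-011
PIs = {-00110, -01001, 0-0110, 0-1001, 00-110, 00011-, 01-000, 010-10, 0100-0, 011-00, 01100-, 011111, 1-0011, 1001-0, 10010-, 11-011}
Coverage chart:
  m7: 00011- ←essential
  m9: -01001,0-1001
  m14: 00-110 ←essential
  m16: 01-000,0100-0
  m18: 010-10,0100-0
  m22: 0-0110,010-10
  m24: 01-000,011-00,01100-
  m28: 011-00 ←essential
  m31: 011111 ←essential
  m35: 1-0011 ←essential
  m36: 1001-0,10010-
  m37: 10010- ←essential
  m41: -01001 ←essential
  m51: 1-0011,11-011
  m59: 11-011 ←essential
Essential: -01001, 00-110, 00011-, 011-00, 011111, 1-0011, 10010-, 11-011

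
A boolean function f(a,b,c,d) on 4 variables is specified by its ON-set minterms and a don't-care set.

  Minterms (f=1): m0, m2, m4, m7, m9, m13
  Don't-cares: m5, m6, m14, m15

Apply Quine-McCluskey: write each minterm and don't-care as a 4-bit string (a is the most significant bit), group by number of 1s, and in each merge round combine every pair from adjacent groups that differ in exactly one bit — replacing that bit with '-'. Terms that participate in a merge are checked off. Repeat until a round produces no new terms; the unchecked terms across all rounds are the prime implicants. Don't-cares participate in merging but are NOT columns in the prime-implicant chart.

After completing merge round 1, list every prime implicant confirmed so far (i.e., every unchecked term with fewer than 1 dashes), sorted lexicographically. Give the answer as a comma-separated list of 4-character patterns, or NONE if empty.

NONE

size-2^0 implicants → 0000(✓)  0010(✓)  0100(✓)  0101(✓)  0110(✓)  0111(✓)  1001(✓)  1101(✓)  1110(✓)  1111(✓)
size-2^1 implicants → -101(✓)  -110(✓)  -111(✓)  0-00(✓)  0-10(✓)  00-0(✓)  01-0(✓)  01-1(✓)  010-(✓)  011-(✓)  1-01  11-1(✓)  111-(✓)
size-2^2 implicants → -1-1  -11-  0--0  01--
Unchecked terms (primes): -1-1, -11-, 0--0, 01--, 1-01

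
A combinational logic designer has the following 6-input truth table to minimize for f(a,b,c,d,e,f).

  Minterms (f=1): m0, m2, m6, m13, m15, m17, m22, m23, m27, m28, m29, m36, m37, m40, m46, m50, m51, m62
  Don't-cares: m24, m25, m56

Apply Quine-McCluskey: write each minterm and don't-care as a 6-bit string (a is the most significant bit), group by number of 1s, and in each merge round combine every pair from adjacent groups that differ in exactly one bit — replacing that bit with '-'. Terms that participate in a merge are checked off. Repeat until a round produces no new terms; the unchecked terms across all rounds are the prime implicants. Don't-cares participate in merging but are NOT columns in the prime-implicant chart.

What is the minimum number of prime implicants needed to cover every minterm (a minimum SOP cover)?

size-2^0 implicants → 000000(✓)  000010(✓)  000110(✓)  001101(✓)  001111(✓)  010001(✓)  010110(✓)  010111(✓)  011000(✓)  011001(✓)  011011(✓)  011100(✓)  011101(✓)  100100(✓)  100101(✓)  101000(✓)  101110(✓)  110010(✓)  110011(✓)  111000(✓)  111110(✓)
size-2^1 implicants → -11000  0-0110  0-1101  000-10  0000-0  0011-1  01-001  01011-  011-00(✓)  011-01(✓)  0110-1  01100-(✓)  01110-(✓)  1-1000  1-1110  10010-  11001-
size-2^2 implicants → 011-0-
Unchecked terms (primes): -11000, 0-0110, 0-1101, 000-10, 0000-0, 0011-1, 01-001, 01011-, 011-0-, 0110-1, 1-1000, 1-1110, 10010-, 11001-
Minterm coverage:
  m0 ⊆ 0000-0 [E]
  m2 ⊆ 000-10,0000-0
  m6 ⊆ 0-0110,000-10
  m13 ⊆ 0-1101,0011-1
  m15 ⊆ 0011-1 [E]
  m17 ⊆ 01-001 [E]
  m22 ⊆ 0-0110,01011-
  m23 ⊆ 01011- [E]
  m27 ⊆ 0110-1 [E]
  m28 ⊆ 011-0- [E]
  m29 ⊆ 0-1101,011-0-
  m36 ⊆ 10010- [E]
  m37 ⊆ 10010- [E]
  m40 ⊆ 1-1000 [E]
  m46 ⊆ 1-1110 [E]
  m50 ⊆ 11001- [E]
  m51 ⊆ 11001- [E]
  m62 ⊆ 1-1110 [E]
E = {0000-0, 0011-1, 01-001, 01011-, 011-0-, 0110-1, 1-1000, 1-1110, 10010-, 11001-}
Petrick residual → 0-0110
Cover = a'c'def' + a'b'c'd'f' + a'b'cdf + a'bd'e'f + a'bc'de + a'bce' + a'bcd'f + acd'e'f' + acdef' + ab'c'de' + abc'd'e  |cover|=11

11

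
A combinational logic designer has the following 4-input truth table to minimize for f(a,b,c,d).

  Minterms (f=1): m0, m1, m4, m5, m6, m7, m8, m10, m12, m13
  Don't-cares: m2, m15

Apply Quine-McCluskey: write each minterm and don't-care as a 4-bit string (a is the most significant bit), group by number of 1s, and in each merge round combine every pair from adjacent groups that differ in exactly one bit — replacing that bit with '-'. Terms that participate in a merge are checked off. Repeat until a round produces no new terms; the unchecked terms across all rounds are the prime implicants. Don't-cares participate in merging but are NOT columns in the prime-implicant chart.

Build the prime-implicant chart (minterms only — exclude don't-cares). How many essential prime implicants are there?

[col 0] 0000*, 0001*, 0010*, 0100*, 0101*, 0110*, 0111*, 1000*, 1010*, 1100*, 1101*, 1111*
[col 1] -000*, -010*, -100*, -101*, -111*, 0-00*, 0-01*, 0-10*, 00-0*, 000-*, 01-0*, 01-1*, 010-*, 011-*, 1-00*, 10-0*, 11-1*, 110-*
[col 2] --00, -0-0, -1-1, -10-, 0--0, 0-0-, 01--
Prime implicants: --00, -0-0, -1-1, -10-, 0--0, 0-0-, 01--
PI chart (minterm → PIs covering it):
  0 | --00,-0-0,0--0,0-0-
  1 | 0-0-  (sole → essential)
  4 | --00,-10-,0--0,0-0-,01--
  5 | -1-1,-10-,0-0-,01--
  6 | 0--0,01--
  7 | -1-1,01--
  8 | --00,-0-0
  10 | -0-0  (sole → essential)
  12 | --00,-10-
  13 | -1-1,-10-
Essential prime implicants: -0-0, 0-0-

2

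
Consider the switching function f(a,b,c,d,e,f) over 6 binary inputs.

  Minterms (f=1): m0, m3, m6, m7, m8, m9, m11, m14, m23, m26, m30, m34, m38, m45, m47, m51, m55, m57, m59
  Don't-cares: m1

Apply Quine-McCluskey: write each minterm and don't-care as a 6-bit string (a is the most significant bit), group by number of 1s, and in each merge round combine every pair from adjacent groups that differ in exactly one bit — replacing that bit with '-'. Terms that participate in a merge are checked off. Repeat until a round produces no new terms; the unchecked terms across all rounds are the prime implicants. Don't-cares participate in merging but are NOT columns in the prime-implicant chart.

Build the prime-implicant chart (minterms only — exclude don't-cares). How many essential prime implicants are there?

size-2^0 implicants → 000000(✓)  000001(✓)  000011(✓)  000110(✓)  000111(✓)  001000(✓)  001001(✓)  001011(✓)  001110(✓)  010111(✓)  011010(✓)  011110(✓)  100010(✓)  100110(✓)  101101(✓)  101111(✓)  110011(✓)  110111(✓)  111001(✓)  111011(✓)
size-2^1 implicants → -00110  -10111  0-0111  0-1110  00-000(✓)  00-001(✓)  00-011(✓)  00-110  000-11  0000-1(✓)  00000-(✓)  00011-  0010-1(✓)  00100-(✓)  011-10  100-10  1011-1  11-011  110-11  1110-1
size-2^2 implicants → 00-0-1  00-00-
Unchecked terms (primes): -00110, -10111, 0-0111, 0-1110, 00-0-1, 00-00-, 00-110, 000-11, 00011-, 011-10, 100-10, 1011-1, 11-011, 110-11, 1110-1
Minterm coverage:
  m0 ⊆ 00-00- [E]
  m3 ⊆ 00-0-1,000-11
  m6 ⊆ -00110,00-110,00011-
  m7 ⊆ 0-0111,000-11,00011-
  m8 ⊆ 00-00- [E]
  m9 ⊆ 00-0-1,00-00-
  m11 ⊆ 00-0-1 [E]
  m14 ⊆ 0-1110,00-110
  m23 ⊆ -10111,0-0111
  m26 ⊆ 011-10 [E]
  m30 ⊆ 0-1110,011-10
  m34 ⊆ 100-10 [E]
  m38 ⊆ -00110,100-10
  m45 ⊆ 1011-1 [E]
  m47 ⊆ 1011-1 [E]
  m51 ⊆ 11-011,110-11
  m55 ⊆ -10111,110-11
  m57 ⊆ 1110-1 [E]
  m59 ⊆ 11-011,1110-1
E = {00-0-1, 00-00-, 011-10, 100-10, 1011-1, 1110-1}

6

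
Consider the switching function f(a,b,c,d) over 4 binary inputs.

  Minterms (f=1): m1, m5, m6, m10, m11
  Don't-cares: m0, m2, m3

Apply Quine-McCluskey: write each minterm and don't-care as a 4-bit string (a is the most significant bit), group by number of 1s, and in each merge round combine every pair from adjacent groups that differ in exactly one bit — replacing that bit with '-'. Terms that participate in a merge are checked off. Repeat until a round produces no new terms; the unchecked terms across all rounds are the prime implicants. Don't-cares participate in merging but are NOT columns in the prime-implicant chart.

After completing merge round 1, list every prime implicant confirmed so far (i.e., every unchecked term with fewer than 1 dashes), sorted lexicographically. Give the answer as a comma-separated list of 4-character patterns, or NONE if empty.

[col 0] 0000*, 0001*, 0010*, 0011*, 0101*, 0110*, 1010*, 1011*
[col 1] -010*, -011*, 0-01, 0-10, 00-0*, 00-1*, 000-*, 001-*, 101-*
[col 2] -01-, 00--
Prime implicants: -01-, 0-01, 0-10, 00--

NONE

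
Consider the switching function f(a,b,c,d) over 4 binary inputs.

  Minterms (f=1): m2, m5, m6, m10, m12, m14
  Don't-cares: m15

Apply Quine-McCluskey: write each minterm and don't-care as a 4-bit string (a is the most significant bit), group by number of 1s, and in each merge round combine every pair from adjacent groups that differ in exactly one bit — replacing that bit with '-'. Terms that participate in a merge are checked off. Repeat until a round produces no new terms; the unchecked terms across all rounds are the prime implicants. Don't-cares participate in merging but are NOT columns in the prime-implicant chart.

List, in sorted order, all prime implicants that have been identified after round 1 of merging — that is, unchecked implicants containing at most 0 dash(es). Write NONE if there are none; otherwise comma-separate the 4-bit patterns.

[col 0] 0010*, 0101, 0110*, 1010*, 1100*, 1110*, 1111*
[col 1] -010*, -110*, 0-10*, 1-10*, 11-0, 111-
[col 2] --10
Prime implicants: --10, 0101, 11-0, 111-

0101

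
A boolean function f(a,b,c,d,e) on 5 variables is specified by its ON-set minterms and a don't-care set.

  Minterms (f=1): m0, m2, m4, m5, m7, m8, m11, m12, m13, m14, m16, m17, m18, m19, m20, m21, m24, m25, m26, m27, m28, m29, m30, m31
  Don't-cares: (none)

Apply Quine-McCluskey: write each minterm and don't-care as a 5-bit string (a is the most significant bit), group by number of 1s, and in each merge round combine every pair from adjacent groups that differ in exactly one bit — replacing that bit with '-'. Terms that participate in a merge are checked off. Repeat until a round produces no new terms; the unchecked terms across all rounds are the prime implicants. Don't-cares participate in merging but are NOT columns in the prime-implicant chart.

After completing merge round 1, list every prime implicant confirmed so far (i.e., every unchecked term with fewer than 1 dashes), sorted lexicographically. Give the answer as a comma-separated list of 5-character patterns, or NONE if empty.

size-2^0 implicants → 00000(✓)  00010(✓)  00100(✓)  00101(✓)  00111(✓)  01000(✓)  01011(✓)  01100(✓)  01101(✓)  01110(✓)  10000(✓)  10001(✓)  10010(✓)  10011(✓)  10100(✓)  10101(✓)  11000(✓)  11001(✓)  11010(✓)  11011(✓)  11100(✓)  11101(✓)  11110(✓)  11111(✓)
size-2^1 implicants → -0000(✓)  -0010(✓)  -0100(✓)  -0101(✓)  -1000(✓)  -1011  -1100(✓)  -1101(✓)  -1110(✓)  0-000(✓)  0-100(✓)  0-101(✓)  00-00(✓)  000-0(✓)  001-1  0010-(✓)  01-00(✓)  011-0(✓)  0110-(✓)  1-000(✓)  1-001(✓)  1-010(✓)  1-011(✓)  1-100(✓)  1-101(✓)  10-00(✓)  10-01(✓)  100-0(✓)  100-1(✓)  1000-(✓)  1001-(✓)  1010-(✓)  11-00(✓)  11-01(✓)  11-10(✓)  11-11(✓)  110-0(✓)  110-1(✓)  1100-(✓)  1101-(✓)  111-0(✓)  111-1(✓)  1110-(✓)  1111-(✓)
size-2^2 implicants → --000(✓)  --100(✓)  --101(✓)  -0-00(✓)  -00-0  -010-(✓)  -1-00(✓)  -11-0  -110-(✓)  0--00(✓)  0-10-(✓)  1--00(✓)  1--01(✓)  1-0-0(✓)  1-0-1(✓)  1-00-(✓)  1-01-(✓)  1-10-(✓)  10-0-(✓)  100--(✓)  11--0(✓)  11--1(✓)  11-0-(✓)  11-1-(✓)  110--(✓)  111--(✓)
size-2^3 implicants → ---00  --10-  1--0-  1-0--  11---
Unchecked terms (primes): ---00, --10-, -00-0, -1011, -11-0, 001-1, 1--0-, 1-0--, 11---

NONE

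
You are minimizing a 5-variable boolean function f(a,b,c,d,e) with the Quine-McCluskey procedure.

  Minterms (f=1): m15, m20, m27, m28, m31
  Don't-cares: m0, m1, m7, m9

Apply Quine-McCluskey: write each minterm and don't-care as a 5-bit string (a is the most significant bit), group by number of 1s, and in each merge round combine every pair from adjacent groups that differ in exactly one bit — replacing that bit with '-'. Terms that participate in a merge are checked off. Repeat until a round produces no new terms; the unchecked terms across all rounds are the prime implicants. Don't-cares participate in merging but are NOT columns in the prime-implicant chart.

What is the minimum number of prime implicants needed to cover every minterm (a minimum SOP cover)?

[col 0] 00000*, 00001*, 00111*, 01001*, 01111*, 10100*, 11011*, 11100*, 11111*
[col 1] -1111, 0-001, 0-111, 0000-, 1-100, 11-11
Prime implicants: -1111, 0-001, 0-111, 0000-, 1-100, 11-11
PI chart (minterm → PIs covering it):
  15 | -1111,0-111
  20 | 1-100  (sole → essential)
  27 | 11-11  (sole → essential)
  28 | 1-100  (sole → essential)
  31 | -1111,11-11
Essential prime implicants: 1-100, 11-11
Petrick residual → -1111
Minimum SOP uses 3 PIs: bcde + acd'e' + abde

3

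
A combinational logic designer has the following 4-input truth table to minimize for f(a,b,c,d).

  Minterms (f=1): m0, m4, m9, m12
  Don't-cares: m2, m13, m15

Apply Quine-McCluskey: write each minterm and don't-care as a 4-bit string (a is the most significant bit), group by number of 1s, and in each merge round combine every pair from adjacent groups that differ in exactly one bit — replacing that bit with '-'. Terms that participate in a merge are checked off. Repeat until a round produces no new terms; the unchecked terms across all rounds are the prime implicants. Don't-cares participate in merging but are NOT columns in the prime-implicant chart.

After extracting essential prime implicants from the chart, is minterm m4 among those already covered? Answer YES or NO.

NO

size-2^0 implicants → 0000(✓)  0010(✓)  0100(✓)  1001(✓)  1100(✓)  1101(✓)  1111(✓)
size-2^1 implicants → -100  0-00  00-0  1-01  11-1  110-
Unchecked terms (primes): -100, 0-00, 00-0, 1-01, 11-1, 110-
Minterm coverage:
  m0 ⊆ 0-00,00-0
  m4 ⊆ -100,0-00
  m9 ⊆ 1-01 [E]
  m12 ⊆ -100,110-
E = {1-01}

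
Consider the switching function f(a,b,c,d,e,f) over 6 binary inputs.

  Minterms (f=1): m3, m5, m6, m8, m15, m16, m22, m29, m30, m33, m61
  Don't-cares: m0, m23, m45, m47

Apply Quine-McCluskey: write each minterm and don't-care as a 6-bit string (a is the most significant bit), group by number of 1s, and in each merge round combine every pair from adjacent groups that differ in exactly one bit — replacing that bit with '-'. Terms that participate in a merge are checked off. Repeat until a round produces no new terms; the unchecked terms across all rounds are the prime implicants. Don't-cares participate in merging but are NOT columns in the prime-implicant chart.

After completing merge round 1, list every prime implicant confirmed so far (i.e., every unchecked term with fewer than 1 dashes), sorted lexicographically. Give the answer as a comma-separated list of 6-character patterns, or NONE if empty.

size-2^0 implicants → 000000(✓)  000011  000101  000110(✓)  001000(✓)  001111(✓)  010000(✓)  010110(✓)  010111(✓)  011101(✓)  011110(✓)  100001  101101(✓)  101111(✓)  111101(✓)
size-2^1 implicants → -01111  -11101  0-0000  0-0110  00-000  01-110  01011-  1-1101  1011-1
Unchecked terms (primes): -01111, -11101, 0-0000, 0-0110, 00-000, 000011, 000101, 01-110, 01011-, 1-1101, 100001, 1011-1

000011, 000101, 100001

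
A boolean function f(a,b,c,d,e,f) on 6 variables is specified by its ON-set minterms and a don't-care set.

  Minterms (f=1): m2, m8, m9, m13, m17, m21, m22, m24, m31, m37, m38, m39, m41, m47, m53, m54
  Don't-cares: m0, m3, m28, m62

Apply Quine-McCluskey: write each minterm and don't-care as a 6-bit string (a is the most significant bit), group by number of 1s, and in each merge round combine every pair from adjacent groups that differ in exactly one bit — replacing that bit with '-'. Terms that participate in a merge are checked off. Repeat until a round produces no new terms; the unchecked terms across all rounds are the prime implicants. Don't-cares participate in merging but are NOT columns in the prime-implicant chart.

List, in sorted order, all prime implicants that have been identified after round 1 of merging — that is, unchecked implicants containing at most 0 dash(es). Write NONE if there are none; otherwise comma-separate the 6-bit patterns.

[col 0] 000000*, 000010*, 000011*, 001000*, 001001*, 001101*, 010001*, 010101*, 010110*, 011000*, 011100*, 011111, 100101*, 100110*, 100111*, 101001*, 101111*, 110101*, 110110*, 111110*
[col 1] -01001, -10101, -10110, 0-1000, 00-000, 0000-0, 00001-, 001-01, 00100-, 010-01, 011-00, 1-0101, 1-0110, 10-111, 1001-1, 10011-, 11-110
Prime implicants: -01001, -10101, -10110, 0-1000, 00-000, 0000-0, 00001-, 001-01, 00100-, 010-01, 011-00, 011111, 1-0101, 1-0110, 10-111, 1001-1, 10011-, 11-110

011111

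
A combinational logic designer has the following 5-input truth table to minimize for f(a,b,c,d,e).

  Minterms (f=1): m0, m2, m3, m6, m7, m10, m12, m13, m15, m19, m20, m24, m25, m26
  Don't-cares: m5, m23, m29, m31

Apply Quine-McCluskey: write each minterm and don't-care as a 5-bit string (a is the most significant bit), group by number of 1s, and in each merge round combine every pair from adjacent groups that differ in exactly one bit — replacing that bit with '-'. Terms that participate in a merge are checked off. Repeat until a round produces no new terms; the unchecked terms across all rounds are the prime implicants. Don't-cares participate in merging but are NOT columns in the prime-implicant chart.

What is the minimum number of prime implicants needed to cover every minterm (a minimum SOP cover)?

8

size-2^0 implicants → 00000(✓)  00010(✓)  00011(✓)  00101(✓)  00110(✓)  00111(✓)  01010(✓)  01100(✓)  01101(✓)  01111(✓)  10011(✓)  10100  10111(✓)  11000(✓)  11001(✓)  11010(✓)  11101(✓)  11111(✓)
size-2^1 implicants → -0011(✓)  -0111(✓)  -1010  -1101(✓)  -1111(✓)  0-010  0-101(✓)  0-111(✓)  00-10(✓)  00-11(✓)  000-0  0001-(✓)  001-1(✓)  0011-(✓)  011-1(✓)  0110-  1-111(✓)  10-11(✓)  11-01  110-0  1100-  111-1(✓)
size-2^2 implicants → --111  -0-11  -11-1  0-1-1  00-1-
Unchecked terms (primes): --111, -0-11, -1010, -11-1, 0-010, 0-1-1, 00-1-, 000-0, 0110-, 10100, 11-01, 110-0, 1100-
Minterm coverage:
  m0 ⊆ 000-0 [E]
  m2 ⊆ 0-010,00-1-,000-0
  m3 ⊆ -0-11,00-1-
  m6 ⊆ 00-1- [E]
  m7 ⊆ --111,-0-11,0-1-1,00-1-
  m10 ⊆ -1010,0-010
  m12 ⊆ 0110- [E]
  m13 ⊆ -11-1,0-1-1,0110-
  m15 ⊆ --111,-11-1,0-1-1
  m19 ⊆ -0-11 [E]
  m20 ⊆ 10100 [E]
  m24 ⊆ 110-0,1100-
  m25 ⊆ 11-01,1100-
  m26 ⊆ -1010,110-0
E = {-0-11, 00-1-, 000-0, 0110-, 10100}
Petrick residual → --111, -1010, 1100-
Cover = cde + b'de + bc'de' + a'b'd + a'b'c'e' + a'bcd' + ab'cd'e' + abc'd'  |cover|=8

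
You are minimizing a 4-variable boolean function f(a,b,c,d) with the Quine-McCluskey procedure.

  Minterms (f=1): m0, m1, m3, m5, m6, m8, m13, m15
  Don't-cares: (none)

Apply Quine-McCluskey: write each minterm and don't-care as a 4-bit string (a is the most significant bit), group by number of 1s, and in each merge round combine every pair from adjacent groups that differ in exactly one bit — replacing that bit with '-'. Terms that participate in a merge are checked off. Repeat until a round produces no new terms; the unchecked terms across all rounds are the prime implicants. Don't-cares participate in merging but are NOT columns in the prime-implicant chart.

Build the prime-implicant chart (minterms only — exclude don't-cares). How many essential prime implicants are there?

size-2^0 implicants → 0000(✓)  0001(✓)  0011(✓)  0101(✓)  0110  1000(✓)  1101(✓)  1111(✓)
size-2^1 implicants → -000  -101  0-01  00-1  000-  11-1
Unchecked terms (primes): -000, -101, 0-01, 00-1, 000-, 0110, 11-1
Minterm coverage:
  m0 ⊆ -000,000-
  m1 ⊆ 0-01,00-1,000-
  m3 ⊆ 00-1 [E]
  m5 ⊆ -101,0-01
  m6 ⊆ 0110 [E]
  m8 ⊆ -000 [E]
  m13 ⊆ -101,11-1
  m15 ⊆ 11-1 [E]
E = {-000, 00-1, 0110, 11-1}

4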